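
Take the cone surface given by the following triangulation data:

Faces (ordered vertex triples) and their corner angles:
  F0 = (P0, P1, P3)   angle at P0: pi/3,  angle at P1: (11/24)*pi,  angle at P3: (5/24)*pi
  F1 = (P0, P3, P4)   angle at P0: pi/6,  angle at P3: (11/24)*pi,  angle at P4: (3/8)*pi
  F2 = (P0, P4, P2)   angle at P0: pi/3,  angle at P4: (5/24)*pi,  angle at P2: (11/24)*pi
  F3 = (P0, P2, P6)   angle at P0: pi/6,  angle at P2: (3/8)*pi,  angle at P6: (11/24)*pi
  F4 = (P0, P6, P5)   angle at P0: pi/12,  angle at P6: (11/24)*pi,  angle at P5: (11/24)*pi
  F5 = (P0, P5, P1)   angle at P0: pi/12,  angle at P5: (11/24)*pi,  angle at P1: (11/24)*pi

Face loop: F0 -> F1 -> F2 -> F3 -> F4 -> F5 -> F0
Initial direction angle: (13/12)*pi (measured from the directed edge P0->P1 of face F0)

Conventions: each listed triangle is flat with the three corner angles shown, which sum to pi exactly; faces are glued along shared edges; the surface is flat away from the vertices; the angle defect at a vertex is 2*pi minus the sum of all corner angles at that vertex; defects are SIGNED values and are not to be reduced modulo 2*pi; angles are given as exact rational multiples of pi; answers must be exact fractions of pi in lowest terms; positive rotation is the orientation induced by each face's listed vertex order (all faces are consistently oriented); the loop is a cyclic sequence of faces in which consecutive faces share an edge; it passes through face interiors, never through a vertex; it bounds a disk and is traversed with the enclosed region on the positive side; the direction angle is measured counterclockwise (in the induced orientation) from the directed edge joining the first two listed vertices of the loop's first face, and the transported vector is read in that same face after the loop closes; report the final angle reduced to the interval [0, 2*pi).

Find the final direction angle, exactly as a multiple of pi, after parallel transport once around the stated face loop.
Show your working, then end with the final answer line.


enclosed vertex P0: corner angles sum to (7/6)*pi, defect = 2*pi - (7/6)*pi = (5/6)*pi
transport around the loop rotates by the sum of enclosed defects; add to the initial angle mod 2*pi
final angle = (13/12)*pi + (5/6)*pi = (23/12)*pi (mod 2*pi)

Answer: final direction angle = (23/12)*pi


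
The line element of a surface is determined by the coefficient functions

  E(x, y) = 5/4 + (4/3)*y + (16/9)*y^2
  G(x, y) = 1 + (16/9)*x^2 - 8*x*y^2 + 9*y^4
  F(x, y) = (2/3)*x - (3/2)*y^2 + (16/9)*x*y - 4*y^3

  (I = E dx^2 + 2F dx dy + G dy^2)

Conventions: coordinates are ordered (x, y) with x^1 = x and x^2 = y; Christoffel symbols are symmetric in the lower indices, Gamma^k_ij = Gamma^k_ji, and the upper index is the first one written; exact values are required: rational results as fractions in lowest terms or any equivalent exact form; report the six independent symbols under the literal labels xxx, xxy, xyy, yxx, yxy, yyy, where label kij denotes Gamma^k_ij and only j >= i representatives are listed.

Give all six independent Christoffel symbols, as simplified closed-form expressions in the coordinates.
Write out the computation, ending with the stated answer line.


E = 5/4 + (4/3)*y + (16/9)*y^2; F = (2/3)*x - (3/2)*y^2 + (16/9)*x*y - 4*y^3; G = 1 + (16/9)*x^2 - 8*x*y^2 + 9*y^4
Gamma^k_ij = (1/2) g^{kl} (d_i g_jl + d_j g_il - d_l g_ij), with g^inv = (1/(EG-F^2)) [[G, -F], [-F, E]]
first partials: E_x = 0, E_y = 4/3 + (32/9)*y, F_x = 2/3 + (16/9)*y, F_y = -3*y + (16/9)*x - 12*y^2, G_x = (32/9)*x - 8*y^2, G_y = -16*x*y + 36*y^3
D = EG - F^2 = 5/4 + (4/3)*y + (16/9)*y^2 + (16/9)*x^2 - 8*x*y^2 + 9*y^4
expanded: Gamma^x_xx = (G E_x - 2F F_x + F E_y)/(2D), Gamma^x_xy = (G E_y - F G_x)/(2D), Gamma^x_yy = (2G F_y - G G_x - F G_y)/(2D), Gamma^y_xx = (2E F_x - E E_y - F E_x)/(2D), Gamma^y_xy = (E G_x - F E_y)/(2D), Gamma^y_yy = (E G_y - 2F F_y + F G_x)/(2D); substitute and cancel common factors

Answer: Gamma_xxx = 0, Gamma_xxy = (64*y + 24)/(64*x^2 - 288*x*y^2 + 324*y^4 + 64*y^2 + 48*y + 45), Gamma_xyy = (-288*y^2 - 108*y)/(64*x^2 - 288*x*y^2 + 324*y^4 + 64*y^2 + 48*y + 45), Gamma_yxx = 0, Gamma_yxy = (64*x - 144*y^2)/(64*x^2 - 288*x*y^2 + 324*y^4 + 64*y^2 + 48*y + 45), Gamma_yyy = (-288*x*y + 648*y^3)/(64*x^2 - 288*x*y^2 + 324*y^4 + 64*y^2 + 48*y + 45)


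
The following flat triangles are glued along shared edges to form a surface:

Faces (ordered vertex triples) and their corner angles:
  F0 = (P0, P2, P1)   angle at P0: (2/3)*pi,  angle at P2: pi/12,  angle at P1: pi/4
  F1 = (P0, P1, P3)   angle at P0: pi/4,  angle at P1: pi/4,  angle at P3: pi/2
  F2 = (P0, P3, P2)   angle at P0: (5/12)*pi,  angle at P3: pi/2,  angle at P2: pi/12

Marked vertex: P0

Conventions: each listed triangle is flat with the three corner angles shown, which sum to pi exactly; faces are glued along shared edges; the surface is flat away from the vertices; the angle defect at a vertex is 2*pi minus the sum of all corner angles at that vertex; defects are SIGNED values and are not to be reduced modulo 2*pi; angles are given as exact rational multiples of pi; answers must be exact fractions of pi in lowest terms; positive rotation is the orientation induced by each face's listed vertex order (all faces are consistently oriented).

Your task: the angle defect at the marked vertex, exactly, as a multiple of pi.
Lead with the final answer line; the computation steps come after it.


Answer: defect(P0) = (2/3)*pi

Sum of corner angles at P0: (4/3)*pi
defect = 2*pi - (4/3)*pi


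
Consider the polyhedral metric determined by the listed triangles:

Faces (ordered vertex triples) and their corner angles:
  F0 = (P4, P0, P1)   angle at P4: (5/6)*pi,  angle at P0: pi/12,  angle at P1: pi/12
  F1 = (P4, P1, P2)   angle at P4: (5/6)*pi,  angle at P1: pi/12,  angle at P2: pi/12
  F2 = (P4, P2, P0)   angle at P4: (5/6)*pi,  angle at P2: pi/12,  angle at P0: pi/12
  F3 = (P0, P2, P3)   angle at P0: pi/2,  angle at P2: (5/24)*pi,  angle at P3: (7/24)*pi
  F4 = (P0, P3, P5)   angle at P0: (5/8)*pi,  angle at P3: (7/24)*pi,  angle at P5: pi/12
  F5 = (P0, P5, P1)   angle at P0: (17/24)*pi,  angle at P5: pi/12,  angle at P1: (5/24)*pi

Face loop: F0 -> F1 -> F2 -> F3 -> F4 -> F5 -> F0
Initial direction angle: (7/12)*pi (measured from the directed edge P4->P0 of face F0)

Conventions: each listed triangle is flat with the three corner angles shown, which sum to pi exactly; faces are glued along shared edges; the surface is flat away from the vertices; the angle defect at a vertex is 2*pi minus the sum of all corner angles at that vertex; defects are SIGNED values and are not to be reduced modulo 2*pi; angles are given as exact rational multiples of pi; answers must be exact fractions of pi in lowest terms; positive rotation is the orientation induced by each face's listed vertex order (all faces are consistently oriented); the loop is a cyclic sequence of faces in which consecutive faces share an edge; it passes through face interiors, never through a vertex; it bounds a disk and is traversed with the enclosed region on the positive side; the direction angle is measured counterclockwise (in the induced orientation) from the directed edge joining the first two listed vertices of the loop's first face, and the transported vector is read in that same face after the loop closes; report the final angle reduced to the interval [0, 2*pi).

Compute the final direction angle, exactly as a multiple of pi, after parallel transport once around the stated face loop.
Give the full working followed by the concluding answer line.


enclosed vertex P0: corner angles sum to 2*pi, defect = 2*pi - 2*pi = 0
enclosed vertex P4: corner angles sum to (5/2)*pi, defect = 2*pi - (5/2)*pi = -pi/2
the rotation equals the total enclosed defect, so the final angle is initial + defects (mod 2*pi)
final angle = (7/12)*pi - pi/2 = pi/12 (mod 2*pi)

Answer: final direction angle = pi/12


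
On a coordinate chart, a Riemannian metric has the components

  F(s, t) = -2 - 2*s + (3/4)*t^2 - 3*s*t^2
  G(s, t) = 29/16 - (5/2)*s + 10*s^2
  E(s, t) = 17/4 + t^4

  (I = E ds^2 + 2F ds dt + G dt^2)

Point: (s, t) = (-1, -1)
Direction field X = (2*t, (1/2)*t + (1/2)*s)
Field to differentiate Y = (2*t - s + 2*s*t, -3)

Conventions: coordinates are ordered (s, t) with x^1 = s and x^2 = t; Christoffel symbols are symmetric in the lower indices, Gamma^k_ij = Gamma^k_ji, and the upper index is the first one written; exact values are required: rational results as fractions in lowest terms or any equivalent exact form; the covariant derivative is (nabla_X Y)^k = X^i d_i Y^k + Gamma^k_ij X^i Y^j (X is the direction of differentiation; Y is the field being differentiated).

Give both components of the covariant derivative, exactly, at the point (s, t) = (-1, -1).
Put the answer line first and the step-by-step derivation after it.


Answer: (nabla_X Y)^s = 36659/3909, (nabla_X Y)^t = -5728/1303

E = 21/4, F = 15/4, G = 229/16 at the point
E_s = 0, E_t = -4, F_s = -5, F_t = -15/2, G_s = -45/2, G_t = 0
EG - F^2 = 3909/64;  g^inv = (64/3909) * [[229/16, -15/4], [-15/4, 21/4]]
first-kind symbols [ij,l] = (1/2)(d_i g_jl + d_j g_il - d_l g_ij): [ss,s] = E_s/2 = 0, [ss,t] = F_s - E_t/2 = -3, [st,s] = E_t/2 = -2, [st,t] = G_s/2 = -45/4, [tt,s] = F_t - G_s/2 = 15/4, [tt,t] = G_t/2 = 0
Gamma^s_ij = (G*[ij,s] - F*[ij,t])/(EG - F^2), Gamma^t_ij = (E*[ij,t] - F*[ij,s])/(EG - F^2)
Gamma_sss = 240/1303, Gamma_sst = 868/3909, Gamma_stt = 1145/1303, Gamma_tss = -336/1303, Gamma_tst = -1100/1303, Gamma_ttt = -300/1303
X = (-2, -1), Y = (1, -3) at the point


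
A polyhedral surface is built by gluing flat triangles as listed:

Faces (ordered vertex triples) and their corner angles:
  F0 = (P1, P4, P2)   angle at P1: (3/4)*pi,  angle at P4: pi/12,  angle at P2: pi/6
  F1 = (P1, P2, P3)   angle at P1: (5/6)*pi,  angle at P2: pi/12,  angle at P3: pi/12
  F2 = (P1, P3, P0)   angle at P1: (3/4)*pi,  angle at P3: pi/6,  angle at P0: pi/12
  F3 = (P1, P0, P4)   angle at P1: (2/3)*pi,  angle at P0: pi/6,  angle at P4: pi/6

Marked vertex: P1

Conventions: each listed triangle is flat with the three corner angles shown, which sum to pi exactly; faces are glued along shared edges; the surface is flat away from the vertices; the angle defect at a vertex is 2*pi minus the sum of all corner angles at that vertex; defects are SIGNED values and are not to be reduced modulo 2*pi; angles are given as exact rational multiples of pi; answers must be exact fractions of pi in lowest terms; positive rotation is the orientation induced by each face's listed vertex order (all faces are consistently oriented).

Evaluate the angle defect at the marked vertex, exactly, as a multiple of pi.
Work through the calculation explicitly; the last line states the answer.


Sum of corner angles at P1: 3*pi
defect = 2*pi - 3*pi

Answer: defect(P1) = -pi


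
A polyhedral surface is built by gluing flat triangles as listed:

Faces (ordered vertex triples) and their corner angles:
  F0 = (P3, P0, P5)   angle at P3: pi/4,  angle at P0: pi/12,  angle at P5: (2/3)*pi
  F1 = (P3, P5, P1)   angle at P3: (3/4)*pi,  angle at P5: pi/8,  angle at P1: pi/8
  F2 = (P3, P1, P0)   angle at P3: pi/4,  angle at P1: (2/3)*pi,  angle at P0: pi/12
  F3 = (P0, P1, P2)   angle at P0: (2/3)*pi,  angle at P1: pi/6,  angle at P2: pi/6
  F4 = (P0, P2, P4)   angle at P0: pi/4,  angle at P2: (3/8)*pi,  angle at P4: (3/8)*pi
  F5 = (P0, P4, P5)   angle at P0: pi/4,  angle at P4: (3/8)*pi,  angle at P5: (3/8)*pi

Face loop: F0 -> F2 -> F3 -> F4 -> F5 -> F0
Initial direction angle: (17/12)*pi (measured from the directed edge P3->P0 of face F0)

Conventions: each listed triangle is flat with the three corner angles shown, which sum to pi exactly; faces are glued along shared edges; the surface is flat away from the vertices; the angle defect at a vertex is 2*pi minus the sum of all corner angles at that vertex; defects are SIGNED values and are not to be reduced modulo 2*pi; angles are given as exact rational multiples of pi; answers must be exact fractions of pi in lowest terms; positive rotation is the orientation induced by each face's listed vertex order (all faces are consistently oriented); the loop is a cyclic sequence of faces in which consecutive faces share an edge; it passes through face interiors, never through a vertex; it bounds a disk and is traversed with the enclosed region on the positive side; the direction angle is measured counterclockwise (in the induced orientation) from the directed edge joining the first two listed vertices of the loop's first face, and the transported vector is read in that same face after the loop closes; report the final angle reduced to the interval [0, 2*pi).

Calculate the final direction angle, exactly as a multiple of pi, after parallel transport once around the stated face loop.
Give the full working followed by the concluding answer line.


enclosed vertex P0: corner angles sum to (4/3)*pi, defect = 2*pi - (4/3)*pi = (2/3)*pi
the final direction is the initial angle plus the enclosed defects, taken mod 2*pi in the induced orientation
final angle = (17/12)*pi + (2/3)*pi = pi/12 (mod 2*pi)

Answer: final direction angle = pi/12


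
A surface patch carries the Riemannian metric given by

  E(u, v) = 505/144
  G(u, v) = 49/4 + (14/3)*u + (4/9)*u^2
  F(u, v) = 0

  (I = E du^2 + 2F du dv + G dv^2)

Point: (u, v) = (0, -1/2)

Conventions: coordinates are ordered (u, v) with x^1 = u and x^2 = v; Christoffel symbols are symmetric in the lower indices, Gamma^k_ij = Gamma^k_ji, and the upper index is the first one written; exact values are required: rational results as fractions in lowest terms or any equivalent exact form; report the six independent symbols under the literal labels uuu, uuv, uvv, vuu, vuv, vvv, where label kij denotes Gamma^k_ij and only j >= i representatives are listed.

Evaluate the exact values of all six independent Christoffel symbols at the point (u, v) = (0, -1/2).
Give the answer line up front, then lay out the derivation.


Answer: Gamma_uuu = 0, Gamma_uuv = 0, Gamma_uvv = -336/505, Gamma_vuu = 0, Gamma_vuv = 4/21, Gamma_vvv = 0

E = 505/144, F = 0, G = 49/4 at the point
E_u = 0, E_v = 0, F_u = 0, F_v = 0, G_u = 14/3, G_v = 0
EG - F^2 = 24745/576;  g^inv = (576/24745) * [[49/4, 0], [0, 505/144]]
first-kind symbols [ij,l] = (1/2)(d_i g_jl + d_j g_il - d_l g_ij): [uu,u] = E_u/2 = 0, [uu,v] = F_u - E_v/2 = 0, [uv,u] = E_v/2 = 0, [uv,v] = G_u/2 = 7/3, [vv,u] = F_v - G_u/2 = -7/3, [vv,v] = G_v/2 = 0
Gamma^u_ij = (G*[ij,u] - F*[ij,v])/(EG - F^2), Gamma^v_ij = (E*[ij,v] - F*[ij,u])/(EG - F^2)


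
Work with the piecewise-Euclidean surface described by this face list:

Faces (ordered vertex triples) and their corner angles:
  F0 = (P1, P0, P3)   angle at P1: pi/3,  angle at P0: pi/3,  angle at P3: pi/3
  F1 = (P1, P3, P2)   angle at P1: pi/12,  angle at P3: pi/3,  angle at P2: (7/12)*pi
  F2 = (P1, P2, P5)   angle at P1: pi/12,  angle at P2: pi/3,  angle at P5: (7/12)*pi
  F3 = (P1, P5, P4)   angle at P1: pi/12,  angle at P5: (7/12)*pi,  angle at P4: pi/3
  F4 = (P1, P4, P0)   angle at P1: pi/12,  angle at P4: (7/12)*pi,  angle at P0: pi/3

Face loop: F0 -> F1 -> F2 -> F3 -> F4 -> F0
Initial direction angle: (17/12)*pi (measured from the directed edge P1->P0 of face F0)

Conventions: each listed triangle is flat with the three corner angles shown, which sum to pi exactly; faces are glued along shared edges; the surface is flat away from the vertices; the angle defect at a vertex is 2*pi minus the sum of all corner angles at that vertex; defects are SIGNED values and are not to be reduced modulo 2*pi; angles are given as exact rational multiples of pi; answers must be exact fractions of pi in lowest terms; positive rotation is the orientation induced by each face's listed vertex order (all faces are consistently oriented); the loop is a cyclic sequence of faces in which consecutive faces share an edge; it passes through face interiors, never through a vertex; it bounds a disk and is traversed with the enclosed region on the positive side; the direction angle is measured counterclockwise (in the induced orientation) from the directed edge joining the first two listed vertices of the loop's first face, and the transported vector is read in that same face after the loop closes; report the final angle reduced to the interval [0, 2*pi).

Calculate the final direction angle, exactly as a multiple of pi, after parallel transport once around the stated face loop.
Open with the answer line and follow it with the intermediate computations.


Answer: final direction angle = (3/4)*pi

enclosed vertex P1: corner angles sum to (2/3)*pi, defect = 2*pi - (2/3)*pi = (4/3)*pi
the rotation equals the total enclosed defect, so the final angle is initial + defects (mod 2*pi)
final angle = (17/12)*pi + (4/3)*pi = (3/4)*pi (mod 2*pi)


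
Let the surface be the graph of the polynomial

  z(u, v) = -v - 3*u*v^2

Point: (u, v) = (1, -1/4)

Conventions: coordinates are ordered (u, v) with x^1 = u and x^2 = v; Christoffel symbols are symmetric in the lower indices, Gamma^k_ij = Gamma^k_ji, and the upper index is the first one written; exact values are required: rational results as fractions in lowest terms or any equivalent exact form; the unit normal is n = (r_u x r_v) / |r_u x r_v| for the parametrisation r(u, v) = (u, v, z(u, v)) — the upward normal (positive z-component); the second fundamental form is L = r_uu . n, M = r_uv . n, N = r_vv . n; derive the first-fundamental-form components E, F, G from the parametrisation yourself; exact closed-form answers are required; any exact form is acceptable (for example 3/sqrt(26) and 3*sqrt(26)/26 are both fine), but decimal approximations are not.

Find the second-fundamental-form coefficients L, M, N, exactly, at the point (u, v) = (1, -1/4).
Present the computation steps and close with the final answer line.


z_u = -3/16, z_v = 1/2, z_uu = 0, z_uv = 3/2, z_vv = -6
E = 265/256, F = -3/32, G = 5/4; answer radicand W^2 = 329/256
unnormalised second-form numerators: l = 0, m = 3/2, n = -6; L = l/sqrt(329/256), and similarly M = m/sqrt(W^2), N = n/sqrt(W^2)

Answer: L = 0, M = 24*sqrt(329)/329, N = -96*sqrt(329)/329


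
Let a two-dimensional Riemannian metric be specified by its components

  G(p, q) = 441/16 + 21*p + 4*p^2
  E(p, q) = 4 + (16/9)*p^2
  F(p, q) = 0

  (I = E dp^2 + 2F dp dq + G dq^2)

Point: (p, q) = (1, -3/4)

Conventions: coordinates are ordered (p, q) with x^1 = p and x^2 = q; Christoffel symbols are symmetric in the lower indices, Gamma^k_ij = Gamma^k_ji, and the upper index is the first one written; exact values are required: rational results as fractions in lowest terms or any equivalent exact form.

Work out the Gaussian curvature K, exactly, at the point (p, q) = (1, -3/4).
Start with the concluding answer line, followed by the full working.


Answer: K = 72/4901

E = 52/9, F = 0, G = 841/16, EG - F^2 = 10933/36 at the point
E_p = 32/9, E_q = 0, F_p = 0, F_q = 0, G_p = 29, G_q = 0
E_qq = 0, F_pq = 0, G_pp = 8
The intrinsic route: Brioschi's K = (det M1 - det M2)/(EG - F^2)^2.
M1 = [[-E_qq/2 + F_pq - G_pp/2, E_p/2, F_p - E_q/2], [F_q - G_p/2, E, F], [G_q/2, F, G]] = [[-4, 16/9, 0], [-29/2, 52/9, 0], [0, 0, 841/16]]; det M1 = 841/6
M2 = [[0, E_q/2, G_p/2], [E_q/2, E, F], [G_p/2, F, G]] = [[0, 0, 29/2], [0, 52/9, 0], [29/2, 0, 841/16]]; det M2 = -10933/9
det M1 - det M2 = 24389/18; K = 24389/18 / (10933/36)^2 = 72/4901


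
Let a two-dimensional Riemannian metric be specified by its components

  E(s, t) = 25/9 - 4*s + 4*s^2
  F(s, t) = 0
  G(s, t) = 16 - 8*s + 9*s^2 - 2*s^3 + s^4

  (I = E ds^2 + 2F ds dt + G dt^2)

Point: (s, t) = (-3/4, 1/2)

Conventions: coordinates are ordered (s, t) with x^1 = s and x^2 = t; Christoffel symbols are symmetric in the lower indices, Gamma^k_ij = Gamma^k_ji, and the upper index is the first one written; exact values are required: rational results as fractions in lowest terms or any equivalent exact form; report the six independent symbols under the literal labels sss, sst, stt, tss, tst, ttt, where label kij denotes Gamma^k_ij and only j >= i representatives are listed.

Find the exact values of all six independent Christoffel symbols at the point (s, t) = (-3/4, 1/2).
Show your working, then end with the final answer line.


E = 289/36, F = 0, G = 7225/256 at the point
E_s = -10, E_t = 0, F_s = 0, F_t = 0, G_s = -425/16, G_t = 0
EG - F^2 = 2088025/9216;  g^inv = (9216/2088025) * [[7225/256, 0], [0, 289/36]]
first-kind symbols [ij,l] = (1/2)(d_i g_jl + d_j g_il - d_l g_ij): [ss,s] = E_s/2 = -5, [ss,t] = F_s - E_t/2 = 0, [st,s] = E_t/2 = 0, [st,t] = G_s/2 = -425/32, [tt,s] = F_t - G_s/2 = 425/32, [tt,t] = G_t/2 = 0
Gamma^s_ij = (G*[ij,s] - F*[ij,t])/(EG - F^2), Gamma^t_ij = (E*[ij,t] - F*[ij,s])/(EG - F^2)

Answer: Gamma_sss = -180/289, Gamma_sst = 0, Gamma_stt = 225/136, Gamma_tss = 0, Gamma_tst = -8/17, Gamma_ttt = 0


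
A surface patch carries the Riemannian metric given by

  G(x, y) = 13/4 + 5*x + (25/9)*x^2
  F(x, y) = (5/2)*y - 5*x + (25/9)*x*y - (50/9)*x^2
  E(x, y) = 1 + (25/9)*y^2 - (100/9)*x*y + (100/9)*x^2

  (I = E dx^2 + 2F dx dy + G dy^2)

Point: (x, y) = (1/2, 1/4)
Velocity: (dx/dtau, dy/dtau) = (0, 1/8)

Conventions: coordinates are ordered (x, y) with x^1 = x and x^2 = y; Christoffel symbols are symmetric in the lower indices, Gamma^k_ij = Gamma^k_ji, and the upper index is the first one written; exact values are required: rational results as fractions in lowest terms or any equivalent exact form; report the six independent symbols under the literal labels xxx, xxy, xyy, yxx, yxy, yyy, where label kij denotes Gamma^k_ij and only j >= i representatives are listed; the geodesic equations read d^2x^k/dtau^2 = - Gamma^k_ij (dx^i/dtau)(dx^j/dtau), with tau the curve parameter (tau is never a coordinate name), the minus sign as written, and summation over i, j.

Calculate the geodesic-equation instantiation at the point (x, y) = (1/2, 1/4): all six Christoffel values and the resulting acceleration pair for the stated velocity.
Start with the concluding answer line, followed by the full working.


Answer: Gamma_xxx = 600/1153, Gamma_xxy = -300/1153, Gamma_xyy = 0, Gamma_yxx = -1120/1153, Gamma_yxy = 560/1153, Gamma_yyy = 0; accelerations (d^2x/dtau^2, d^2y/dtau^2) = (0, 0)

E = 41/16, F = -35/12, G = 58/9 at the point
E_x = 25/3, E_y = -25/6, F_x = -355/36, F_y = 35/9, G_x = 70/9, G_y = 0
EG - F^2 = 1153/144;  g^inv = (144/1153) * [[58/9, 35/12], [35/12, 41/16]]
first-kind symbols [ij,l] = (1/2)(d_i g_jl + d_j g_il - d_l g_ij): [xx,x] = E_x/2 = 25/6, [xx,y] = F_x - E_y/2 = -70/9, [xy,x] = E_y/2 = -25/12, [xy,y] = G_x/2 = 35/9, [yy,x] = F_y - G_x/2 = 0, [yy,y] = G_y/2 = 0
Gamma^x_ij = (G*[ij,x] - F*[ij,y])/(EG - F^2), Gamma^y_ij = (E*[ij,y] - F*[ij,x])/(EG - F^2)
Gamma_xxx = 600/1153, Gamma_xxy = -300/1153, Gamma_xyy = 0, Gamma_yxx = -1120/1153, Gamma_yxy = 560/1153, Gamma_yyy = 0
d^2x/dtau^2 = -(Gamma_xxx*(0)^2 + 2*Gamma_xxy*(0)*(1/8) + Gamma_xyy*(1/8)^2) = 0
d^2y/dtau^2 = -(Gamma_yxx*(0)^2 + 2*Gamma_yxy*(0)*(1/8) + Gamma_yyy*(1/8)^2) = 0


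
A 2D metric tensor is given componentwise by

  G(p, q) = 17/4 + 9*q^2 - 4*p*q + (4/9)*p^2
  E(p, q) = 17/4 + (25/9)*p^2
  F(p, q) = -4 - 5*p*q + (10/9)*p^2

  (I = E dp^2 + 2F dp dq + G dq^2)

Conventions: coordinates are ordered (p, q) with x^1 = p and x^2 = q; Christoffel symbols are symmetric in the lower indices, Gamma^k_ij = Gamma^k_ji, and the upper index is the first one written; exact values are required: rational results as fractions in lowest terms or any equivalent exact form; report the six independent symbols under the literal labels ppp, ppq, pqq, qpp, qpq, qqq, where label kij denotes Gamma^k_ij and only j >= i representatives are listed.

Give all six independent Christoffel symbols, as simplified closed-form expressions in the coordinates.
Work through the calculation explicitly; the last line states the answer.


E = 17/4 + (25/9)*p^2; F = -4 - 5*p*q + (10/9)*p^2; G = 17/4 + 9*q^2 - 4*p*q + (4/9)*p^2
Gamma^k_ij = (1/2) g^{kl} (d_i g_jl + d_j g_il - d_l g_ij), with g^inv = (1/(EG-F^2)) [[G, -F], [-F, E]]
first partials: E_p = (50/9)*p, E_q = 0, F_p = -5*q + (20/9)*p, F_q = -5*p, G_p = -4*q + (8/9)*p, G_q = 18*q - 4*p
D = EG - F^2 = 33/16 + (153/4)*q^2 - 57*p*q + (271/12)*p^2
expanded: Gamma^p_pp = (G E_p - 2F F_p + F E_q)/(2D), Gamma^p_pq = (G E_q - F G_p)/(2D), Gamma^p_qq = (2G F_q - G G_p - F G_q)/(2D), Gamma^q_pp = (2E F_p - E E_q - F E_p)/(2D), Gamma^q_pq = (E G_p - F E_q)/(2D), Gamma^q_qq = (E G_q - 2F F_q + F G_p)/(2D); substitute and cancel common factors

Answer: Gamma_ppp = (-1600*p^3 + 7200*p^2*q + 26820*p - 25920*q)/(29268*p^2 - 73872*p*q + 49572*q^2 + 2673), Gamma_ppq = (-640*p^3 + 5760*p^2*q - 12960*p*q^2 + 2304*p - 10368*q)/(29268*p^2 - 73872*p*q + 49572*q^2 + 2673), Gamma_pqq = (-256*p^3 + 3456*p^2*q - 15552*p*q^2 - 40356*p + 23328*q^3 + 57672*q)/(29268*p^2 - 73872*p*q + 49572*q^2 + 2673), Gamma_qpp = (4000*p^3 + 26640*p - 27540*q)/(29268*p^2 - 73872*p*q + 49572*q^2 + 2673), Gamma_qpq = (1600*p^3 - 7200*p^2*q + 2448*p - 11016*q)/(29268*p^2 - 73872*p*q + 49572*q^2 + 2673), Gamma_qqq = (640*p^3 - 5760*p^2*q + 12960*p*q^2 - 39240*p + 59940*q)/(29268*p^2 - 73872*p*q + 49572*q^2 + 2673)


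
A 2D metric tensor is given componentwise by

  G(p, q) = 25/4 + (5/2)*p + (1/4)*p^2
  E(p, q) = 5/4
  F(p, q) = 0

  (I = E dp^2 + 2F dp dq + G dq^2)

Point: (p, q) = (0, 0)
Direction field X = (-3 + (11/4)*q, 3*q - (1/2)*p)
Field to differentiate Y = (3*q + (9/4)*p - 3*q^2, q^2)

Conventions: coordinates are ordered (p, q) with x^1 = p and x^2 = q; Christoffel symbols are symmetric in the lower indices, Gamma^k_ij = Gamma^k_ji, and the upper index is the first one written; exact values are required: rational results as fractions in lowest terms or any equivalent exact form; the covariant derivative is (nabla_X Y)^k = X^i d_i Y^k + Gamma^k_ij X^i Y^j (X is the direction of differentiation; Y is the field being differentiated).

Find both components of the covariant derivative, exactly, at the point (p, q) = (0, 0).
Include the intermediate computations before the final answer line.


E = 5/4, F = 0, G = 25/4 at the point
E_p = 0, E_q = 0, F_p = 0, F_q = 0, G_p = 5/2, G_q = 0
EG - F^2 = 125/16;  g^inv = (16/125) * [[25/4, 0], [0, 5/4]]
first-kind symbols [ij,l] = (1/2)(d_i g_jl + d_j g_il - d_l g_ij): [pp,p] = E_p/2 = 0, [pp,q] = F_p - E_q/2 = 0, [pq,p] = E_q/2 = 0, [pq,q] = G_p/2 = 5/4, [qq,p] = F_q - G_p/2 = -5/4, [qq,q] = G_q/2 = 0
Gamma^p_ij = (G*[ij,p] - F*[ij,q])/(EG - F^2), Gamma^q_ij = (E*[ij,q] - F*[ij,p])/(EG - F^2)
Gamma_ppp = 0, Gamma_ppq = 0, Gamma_pqq = -1, Gamma_qpp = 0, Gamma_qpq = 1/5, Gamma_qqq = 0
X = (-3, 0), Y = (0, 0) at the point

Answer: (nabla_X Y)^p = -27/4, (nabla_X Y)^q = 0


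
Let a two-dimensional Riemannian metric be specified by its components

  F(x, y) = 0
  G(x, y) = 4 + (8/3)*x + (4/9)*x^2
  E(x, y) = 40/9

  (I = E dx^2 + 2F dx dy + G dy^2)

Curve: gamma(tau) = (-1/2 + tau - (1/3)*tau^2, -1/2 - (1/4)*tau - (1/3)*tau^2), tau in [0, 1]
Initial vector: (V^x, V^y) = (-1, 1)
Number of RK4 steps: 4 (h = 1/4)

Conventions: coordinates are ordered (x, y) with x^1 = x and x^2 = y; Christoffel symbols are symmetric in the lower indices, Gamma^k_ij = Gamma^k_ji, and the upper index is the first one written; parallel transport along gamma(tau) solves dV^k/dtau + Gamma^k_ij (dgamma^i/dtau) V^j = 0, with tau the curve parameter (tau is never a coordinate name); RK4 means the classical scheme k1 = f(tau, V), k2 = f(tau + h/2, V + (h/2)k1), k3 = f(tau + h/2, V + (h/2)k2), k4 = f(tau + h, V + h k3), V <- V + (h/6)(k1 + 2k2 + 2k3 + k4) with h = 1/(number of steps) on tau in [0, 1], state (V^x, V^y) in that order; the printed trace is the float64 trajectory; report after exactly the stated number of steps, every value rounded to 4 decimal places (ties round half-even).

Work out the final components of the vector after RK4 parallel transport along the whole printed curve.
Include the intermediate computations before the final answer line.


gamma'(tau) = (1 - (2/3)*tau, -1/4 - (2/3)*tau); f(tau, V)^k = -Gamma^k_ij(gamma(tau)) gamma'^i(tau) V^j; h = 1/4; intermediate values shown to 6 dp
curve data and Christoffel symbols at the stage parameters:
  tau = 0.000000: gamma = (-0.500000, -0.500000), gamma' = (1.000000, -0.250000); Gamma_xxx = 0.000000, Gamma_xxy = 0.000000, Gamma_xyy = -0.250000, Gamma_yxx = 0.000000, Gamma_yxy = 0.400000, Gamma_yyy = 0.000000
  tau = 0.125000: gamma = (-0.380208, -0.536458), gamma' = (0.916667, -0.333333); Gamma_xxx = 0.000000, Gamma_xxy = 0.000000, Gamma_xyy = -0.261979, Gamma_yxx = 0.000000, Gamma_yxy = 0.381710, Gamma_yyy = 0.000000
  tau = 0.250000: gamma = (-0.270833, -0.583333), gamma' = (0.833333, -0.416667); Gamma_xxx = 0.000000, Gamma_xxy = 0.000000, Gamma_xyy = -0.272917, Gamma_yxx = 0.000000, Gamma_yxy = 0.366412, Gamma_yyy = 0.000000
  tau = 0.375000: gamma = (-0.171875, -0.640625), gamma' = (0.750000, -0.500000); Gamma_xxx = 0.000000, Gamma_xxy = 0.000000, Gamma_xyy = -0.282813, Gamma_yxx = 0.000000, Gamma_yxy = 0.353591, Gamma_yyy = 0.000000
  tau = 0.500000: gamma = (-0.083333, -0.708333), gamma' = (0.666667, -0.583333); Gamma_xxx = 0.000000, Gamma_xxy = 0.000000, Gamma_xyy = -0.291667, Gamma_yxx = 0.000000, Gamma_yxy = 0.342857, Gamma_yyy = 0.000000
  tau = 0.625000: gamma = (-0.005208, -0.786458), gamma' = (0.583333, -0.666667); Gamma_xxx = 0.000000, Gamma_xxy = 0.000000, Gamma_xyy = -0.299479, Gamma_yxx = 0.000000, Gamma_yxy = 0.333913, Gamma_yyy = 0.000000
  tau = 0.750000: gamma = (0.062500, -0.875000), gamma' = (0.500000, -0.750000); Gamma_xxx = 0.000000, Gamma_xxy = 0.000000, Gamma_xyy = -0.306250, Gamma_yxx = 0.000000, Gamma_yxy = 0.326531, Gamma_yyy = 0.000000
  tau = 0.875000: gamma = (0.119792, -0.973958), gamma' = (0.416667, -0.833333); Gamma_xxx = 0.000000, Gamma_xxy = 0.000000, Gamma_xyy = -0.311979, Gamma_yxx = 0.000000, Gamma_yxy = 0.320534, Gamma_yyy = 0.000000
  tau = 1.000000: gamma = (0.166667, -1.083333), gamma' = (0.333333, -0.916667); Gamma_xxx = 0.000000, Gamma_xxy = 0.000000, Gamma_xyy = -0.316667, Gamma_yxx = 0.000000, Gamma_yxy = 0.315789, Gamma_yyy = 0.000000
step 0: V^x = -1.0000, V^y = 1.0000
step 1: k1 = (-0.062500, -0.500000), k2 = (-0.081868, -0.456262), k3 = (-0.082346, -0.458483), k4 = (-0.100681, -0.426160); V <- V + (h/6)(k1 + 2k2 + 2k3 + k4): V^x = -1.0205, V^y = 0.8852
step 2: k1 = (-0.100659, -0.426083), k2 = (-0.117639, -0.403261), k3 = (-0.118042, -0.404393), k4 = (-0.133403, -0.389218); V <- V + (h/6)(k1 + 2k2 + 2k3 + k4): V^x = -1.0499, V^y = 0.7839
step 3: k1 = (-0.133373, -0.389154), k2 = (-0.146797, -0.380639), k3 = (-0.147010, -0.381220), k4 = (-0.158163, -0.378538); V <- V + (h/6)(k1 + 2k2 + 2k3 + k4): V^x = -1.0865, V^y = 0.6884
step 4: k1 = (-0.158124, -0.378480), k2 = (-0.166680, -0.381124), k3 = (-0.166594, -0.381366), k4 = (-0.172161, -0.389002); V <- V + (h/6)(k1 + 2k2 + 2k3 + k4): V^x = -1.1280, V^y = 0.5929

Answer: V^x = -1.1280, V^y = 0.5929


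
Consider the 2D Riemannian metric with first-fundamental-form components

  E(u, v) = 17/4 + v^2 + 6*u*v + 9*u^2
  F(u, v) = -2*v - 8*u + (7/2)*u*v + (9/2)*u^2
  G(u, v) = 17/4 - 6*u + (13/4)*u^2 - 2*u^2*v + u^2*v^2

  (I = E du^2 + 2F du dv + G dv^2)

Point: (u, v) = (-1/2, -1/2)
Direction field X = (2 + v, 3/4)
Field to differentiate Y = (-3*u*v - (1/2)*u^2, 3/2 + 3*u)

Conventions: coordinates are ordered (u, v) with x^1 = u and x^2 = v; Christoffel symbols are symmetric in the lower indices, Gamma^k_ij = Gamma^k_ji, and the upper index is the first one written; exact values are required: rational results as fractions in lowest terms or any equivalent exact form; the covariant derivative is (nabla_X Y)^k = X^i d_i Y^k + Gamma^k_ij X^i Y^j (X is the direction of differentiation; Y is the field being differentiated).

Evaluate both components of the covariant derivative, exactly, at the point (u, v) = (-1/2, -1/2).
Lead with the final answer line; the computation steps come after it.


Answer: (nabla_X Y)^u = 5931/5144, (nabla_X Y)^v = 95835/10288

E = 33/4, F = 7, G = 67/8 at the point
E_u = -12, E_v = -4, F_u = -57/4, F_v = -15/4, G_u = -21/2, G_v = -3/4
EG - F^2 = 643/32;  g^inv = (32/643) * [[67/8, -7], [-7, 33/4]]
first-kind symbols [ij,l] = (1/2)(d_i g_jl + d_j g_il - d_l g_ij): [uu,u] = E_u/2 = -6, [uu,v] = F_u - E_v/2 = -49/4, [uv,u] = E_v/2 = -2, [uv,v] = G_u/2 = -21/4, [vv,u] = F_v - G_u/2 = 3/2, [vv,v] = G_v/2 = -3/8
Gamma^u_ij = (G*[ij,u] - F*[ij,v])/(EG - F^2), Gamma^v_ij = (E*[ij,v] - F*[ij,u])/(EG - F^2)
Gamma_uuu = 1136/643, Gamma_uuv = 640/643, Gamma_uvv = 486/643, Gamma_vuu = -1890/643, Gamma_vuv = -938/643, Gamma_vvv = -435/643
X = (3/2, 3/4), Y = (-7/8, 0) at the point


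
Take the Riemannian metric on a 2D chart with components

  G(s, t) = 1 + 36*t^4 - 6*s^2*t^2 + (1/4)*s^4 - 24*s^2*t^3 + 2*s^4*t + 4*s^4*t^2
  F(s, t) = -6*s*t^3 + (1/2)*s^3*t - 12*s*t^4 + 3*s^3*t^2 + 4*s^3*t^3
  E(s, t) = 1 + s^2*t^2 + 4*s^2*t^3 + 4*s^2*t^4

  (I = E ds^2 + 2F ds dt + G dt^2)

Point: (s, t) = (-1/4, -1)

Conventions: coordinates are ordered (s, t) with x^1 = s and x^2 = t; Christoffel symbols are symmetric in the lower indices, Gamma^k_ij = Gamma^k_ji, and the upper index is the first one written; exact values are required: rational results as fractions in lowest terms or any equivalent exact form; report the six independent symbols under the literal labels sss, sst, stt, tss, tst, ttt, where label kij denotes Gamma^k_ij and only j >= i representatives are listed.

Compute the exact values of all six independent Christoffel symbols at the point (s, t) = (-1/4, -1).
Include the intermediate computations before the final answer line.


E = 17/16, F = 195/128, G = 39049/1024 at the point
E_s = -1/2, E_t = -3/8, F_s = -201/32, F_t = -973/128, G_s = -585/64, G_t = -18915/128
EG - F^2 = 39113/1024;  g^inv = (1024/39113) * [[39049/1024, -195/128], [-195/128, 17/16]]
first-kind symbols [ij,l] = (1/2)(d_i g_jl + d_j g_il - d_l g_ij): [ss,s] = E_s/2 = -1/4, [ss,t] = F_s - E_t/2 = -195/32, [st,s] = E_t/2 = -3/16, [st,t] = G_s/2 = -585/128, [tt,s] = F_t - G_s/2 = -97/32, [tt,t] = G_t/2 = -18915/256
Gamma^s_ij = (G*[ij,s] - F*[ij,t])/(EG - F^2), Gamma^t_ij = (E*[ij,t] - F*[ij,s])/(EG - F^2)

Answer: Gamma_sss = -256/39113, Gamma_sst = -192/39113, Gamma_stt = -3104/39113, Gamma_tss = -6240/39113, Gamma_tst = -4680/39113, Gamma_ttt = -75660/39113


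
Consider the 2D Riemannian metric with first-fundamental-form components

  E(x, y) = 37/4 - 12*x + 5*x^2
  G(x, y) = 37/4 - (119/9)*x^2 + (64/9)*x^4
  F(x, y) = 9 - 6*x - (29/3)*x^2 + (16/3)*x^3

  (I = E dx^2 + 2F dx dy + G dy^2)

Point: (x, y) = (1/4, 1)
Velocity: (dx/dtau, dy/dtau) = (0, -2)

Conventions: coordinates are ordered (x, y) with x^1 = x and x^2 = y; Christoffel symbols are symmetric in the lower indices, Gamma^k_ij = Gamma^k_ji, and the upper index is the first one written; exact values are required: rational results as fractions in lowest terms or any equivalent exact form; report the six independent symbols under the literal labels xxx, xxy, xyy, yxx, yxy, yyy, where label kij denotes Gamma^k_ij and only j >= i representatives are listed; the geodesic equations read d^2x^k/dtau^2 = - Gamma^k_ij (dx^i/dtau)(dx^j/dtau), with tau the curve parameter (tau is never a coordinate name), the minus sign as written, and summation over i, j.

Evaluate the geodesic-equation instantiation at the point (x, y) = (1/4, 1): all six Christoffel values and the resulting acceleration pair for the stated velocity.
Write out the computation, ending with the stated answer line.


E = 105/16, F = 335/48, G = 1217/144 at the point
E_x = -19/2, E_y = 0, F_x = -59/6, F_y = 0, G_x = -37/6, G_y = 0
EG - F^2 = 1945/288;  g^inv = (288/1945) * [[1217/144, -335/48], [-335/48, 105/16]]
first-kind symbols [ij,l] = (1/2)(d_i g_jl + d_j g_il - d_l g_ij): [xx,x] = E_x/2 = -19/4, [xx,y] = F_x - E_y/2 = -59/6, [xy,x] = E_y/2 = 0, [xy,y] = G_x/2 = -37/12, [yy,x] = F_y - G_x/2 = 37/12, [yy,y] = G_y/2 = 0
Gamma^x_ij = (G*[ij,x] - F*[ij,y])/(EG - F^2), Gamma^y_ij = (E*[ij,y] - F*[ij,x])/(EG - F^2)
Gamma_xxx = 16407/3890, Gamma_xxy = 2479/778, Gamma_xyy = 45029/11670, Gamma_yxx = -3615/778, Gamma_yxy = -2331/778, Gamma_yyy = -2479/778
d^2x/dtau^2 = -(Gamma_xxx*(0)^2 + 2*Gamma_xxy*(0)*(-2) + Gamma_xyy*(-2)^2) = -90058/5835
d^2y/dtau^2 = -(Gamma_yxx*(0)^2 + 2*Gamma_yxy*(0)*(-2) + Gamma_yyy*(-2)^2) = 4958/389

Answer: Gamma_xxx = 16407/3890, Gamma_xxy = 2479/778, Gamma_xyy = 45029/11670, Gamma_yxx = -3615/778, Gamma_yxy = -2331/778, Gamma_yyy = -2479/778; accelerations (d^2x/dtau^2, d^2y/dtau^2) = (-90058/5835, 4958/389)


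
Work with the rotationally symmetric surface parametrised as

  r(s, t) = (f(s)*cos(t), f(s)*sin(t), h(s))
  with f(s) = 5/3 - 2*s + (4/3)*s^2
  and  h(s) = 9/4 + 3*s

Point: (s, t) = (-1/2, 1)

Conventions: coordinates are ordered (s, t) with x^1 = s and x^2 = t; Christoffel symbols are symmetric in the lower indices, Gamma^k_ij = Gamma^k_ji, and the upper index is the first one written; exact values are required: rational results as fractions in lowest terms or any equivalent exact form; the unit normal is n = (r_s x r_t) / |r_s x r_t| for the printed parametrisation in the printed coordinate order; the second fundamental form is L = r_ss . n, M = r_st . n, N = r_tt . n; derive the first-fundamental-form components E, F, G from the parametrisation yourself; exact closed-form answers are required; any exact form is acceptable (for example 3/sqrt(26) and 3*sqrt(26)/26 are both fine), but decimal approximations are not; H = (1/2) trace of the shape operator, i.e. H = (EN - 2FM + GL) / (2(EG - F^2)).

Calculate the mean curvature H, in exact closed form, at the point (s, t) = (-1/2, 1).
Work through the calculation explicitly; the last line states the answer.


f = 3, f' = -10/3, f'' = 8/3, h' = 3, h'' = 0
E = 181/9, F = 0, G = 9; answer radicand W^2 = 181/9
unnormalised second-form numerators: l = -8, m = 0, n = 9; L = l/sqrt(181/9), and similarly M = m/sqrt(W^2), N = n/sqrt(W^2)
H = (E*n - 2*F*m + G*l) / (2*(EG - F^2)*sqrt(W^2)); E*n - 2*F*m + G*l = 109, EG - F^2 = 181, so H = (109/362)/sqrt(181/9)

Answer: H = 327*sqrt(181)/65522


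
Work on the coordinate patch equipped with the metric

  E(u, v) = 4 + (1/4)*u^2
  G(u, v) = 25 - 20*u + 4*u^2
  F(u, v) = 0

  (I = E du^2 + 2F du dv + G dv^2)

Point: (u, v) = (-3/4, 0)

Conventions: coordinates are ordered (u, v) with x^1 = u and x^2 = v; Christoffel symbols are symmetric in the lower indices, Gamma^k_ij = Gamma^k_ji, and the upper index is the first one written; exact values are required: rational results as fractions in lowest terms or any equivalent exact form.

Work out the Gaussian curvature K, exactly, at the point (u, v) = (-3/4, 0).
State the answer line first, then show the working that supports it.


Answer: K = 3072/912925

E = 265/64, F = 0, G = 169/4, EG - F^2 = 44785/256 at the point
E_u = -3/8, E_v = 0, F_u = 0, F_v = 0, G_u = -26, G_v = 0
E_vv = 0, F_uv = 0, G_uu = 8
Evaluate Brioschi's two determinant matrices M1, M2 and divide by (EG - F^2)^2.
M1 = [[-E_vv/2 + F_uv - G_uu/2, E_u/2, F_u - E_v/2], [F_v - G_u/2, E, F], [G_v/2, F, G]] = [[-4, -3/16, 0], [13, 265/64, 0], [0, 0, 169/4]]; det M1 = -19097/32
M2 = [[0, E_v/2, G_u/2], [E_v/2, E, F], [G_u/2, F, G]] = [[0, 0, -13], [0, 265/64, 0], [-13, 0, 169/4]]; det M2 = -44785/64
det M1 - det M2 = 6591/64; K = 6591/64 / (44785/256)^2 = 3072/912925


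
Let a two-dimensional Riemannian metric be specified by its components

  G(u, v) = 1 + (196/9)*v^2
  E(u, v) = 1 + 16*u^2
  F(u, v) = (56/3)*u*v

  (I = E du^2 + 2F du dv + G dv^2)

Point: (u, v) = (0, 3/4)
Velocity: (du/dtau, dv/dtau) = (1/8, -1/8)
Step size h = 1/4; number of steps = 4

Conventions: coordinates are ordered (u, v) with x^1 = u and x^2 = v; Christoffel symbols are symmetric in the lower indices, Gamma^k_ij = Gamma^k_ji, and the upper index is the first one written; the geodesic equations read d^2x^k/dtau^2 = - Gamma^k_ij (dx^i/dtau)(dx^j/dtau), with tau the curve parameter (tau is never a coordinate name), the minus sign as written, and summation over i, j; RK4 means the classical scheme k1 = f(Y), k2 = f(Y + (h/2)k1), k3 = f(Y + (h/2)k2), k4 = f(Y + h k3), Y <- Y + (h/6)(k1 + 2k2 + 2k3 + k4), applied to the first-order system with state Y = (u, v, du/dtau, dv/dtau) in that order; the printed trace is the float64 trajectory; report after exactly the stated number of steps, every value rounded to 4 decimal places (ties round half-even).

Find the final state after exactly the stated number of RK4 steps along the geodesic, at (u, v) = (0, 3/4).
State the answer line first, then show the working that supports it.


Answer: u = 0.1238, v = 0.6039, du/dtau = 0.1209, dv/dtau = -0.1713

f(Y) = (du/dtau, dv/dtau, -Gamma^u_ij Y'^i Y'^j, -Gamma^v_ij Y'^i Y'^j) with the Gammas evaluated at the stage position; h = 0.250000; intermediate values shown to 6 dp
step 0: u = 0.0000, v = 0.7500, du/dtau = 0.1250, dv/dtau = -0.1250
step 1:
  k1: at (u, v) = (0.000000, 0.750000), (du/dtau, dv/dtau) = (0.125000, -0.125000); Gamma_uuu = 0.000000, Gamma_uuv = 0.000000, Gamma_uvv = 0.000000, Gamma_vuu = 1.056604, Gamma_vuv = 0.000000, Gamma_vvv = 1.232704; k1 = (0.125000, -0.125000, 0.000000, -0.035770)
  k2: at (u, v) = (0.015625, 0.734375), (du/dtau, dv/dtau) = (0.125000, -0.129471); Gamma_uuu = 0.019610, Gamma_uuv = 0.000000, Gamma_uvv = 0.022878, Gamma_vuu = 1.075264, Gamma_vuv = 0.000000, Gamma_vvv = 1.254475; k2 = (0.125000, -0.129471, -0.000690, -0.037830)
  k3: at (u, v) = (0.015625, 0.733816), (du/dtau, dv/dtau) = (0.124914, -0.129729); Gamma_uuu = 0.019637, Gamma_uuv = 0.000000, Gamma_uvv = 0.022910, Gamma_vuu = 1.075954, Gamma_vuv = 0.000000, Gamma_vvv = 1.255280; k3 = (0.124914, -0.129729, -0.000692, -0.037914)
  k4: at (u, v) = (0.031228, 0.717568), (du/dtau, dv/dtau) = (0.124827, -0.134479); Gamma_uuu = 0.040858, Gamma_uuv = 0.000000, Gamma_uvv = 0.047668, Gamma_vuu = 1.095309, Gamma_vuv = 0.000000, Gamma_vvv = 1.277861; k4 = (0.124827, -0.134479, -0.001499, -0.040176)
  Y <- Y + (h/6)(k1 + 2k2 + 2k3 + k4): u = 0.0312, v = 0.7176, du/dtau = 0.1248, dv/dtau = -0.1345
step 2:
  k1: at (u, v) = (0.031236, 0.717588), (du/dtau, dv/dtau) = (0.124822, -0.134476); Gamma_uuu = 0.040865, Gamma_uuv = 0.000000, Gamma_uvv = 0.047676, Gamma_vuu = 1.095282, Gamma_vuv = 0.000000, Gamma_vvv = 1.277829; k1 = (0.124822, -0.134476, -0.001499, -0.040173)
  k2: at (u, v) = (0.046838, 0.700779), (du/dtau, dv/dtau) = (0.124635, -0.139498); Gamma_uuu = 0.063889, Gamma_uuv = 0.000000, Gamma_uvv = 0.074537, Gamma_vuu = 1.115195, Gamma_vuv = 0.000000, Gamma_vvv = 1.301061; k2 = (0.124635, -0.139498, -0.002443, -0.042642)
  k3: at (u, v) = (0.046815, 0.700151), (du/dtau, dv/dtau) = (0.124517, -0.139807); Gamma_uuu = 0.063962, Gamma_uuv = 0.000000, Gamma_uvv = 0.074622, Gamma_vuu = 1.116021, Gamma_vuv = 0.000000, Gamma_vvv = 1.302025; k3 = (0.124517, -0.139807, -0.002450, -0.042753)
  k4: at (u, v) = (0.062365, 0.682637), (du/dtau, dv/dtau) = (0.124210, -0.145165); Gamma_uuu = 0.089009, Gamma_uuv = 0.000000, Gamma_uvv = 0.103844, Gamma_vuu = 1.136660, Gamma_vuv = 0.000000, Gamma_vvv = 1.326104; k4 = (0.124210, -0.145165, -0.003562, -0.045481)
  Y <- Y + (h/6)(k1 + 2k2 + 2k3 + k4): u = 0.0624, v = 0.6827, du/dtau = 0.1242, dv/dtau = -0.1452
step 3:
  k1: at (u, v) = (0.062375, 0.682661), (du/dtau, dv/dtau) = (0.124204, -0.145162); Gamma_uuu = 0.089017, Gamma_uuv = 0.000000, Gamma_uvv = 0.103853, Gamma_vuu = 1.136625, Gamma_vuv = 0.000000, Gamma_vvv = 1.326063; k1 = (0.124204, -0.145162, -0.003562, -0.045477)
  k2: at (u, v) = (0.077900, 0.664516), (du/dtau, dv/dtau) = (0.123759, -0.150846); Gamma_uuu = 0.116336, Gamma_uuv = 0.000000, Gamma_uvv = 0.135726, Gamma_vuu = 1.157791, Gamma_vuv = 0.000000, Gamma_vvv = 1.350757; k2 = (0.123759, -0.150846, -0.004870, -0.048469)
  k3: at (u, v) = (0.077844, 0.663806), (du/dtau, dv/dtau) = (0.123595, -0.151220); Gamma_uuu = 0.116478, Gamma_uuv = 0.000000, Gamma_uvv = 0.135891, Gamma_vuu = 1.158792, Gamma_vuv = 0.000000, Gamma_vvv = 1.351923; k3 = (0.123595, -0.151220, -0.004887, -0.048617)
  k4: at (u, v) = (0.093273, 0.644856), (du/dtau, dv/dtau) = (0.122982, -0.157316); Gamma_uuu = 0.146379, Gamma_uuv = 0.000000, Gamma_uvv = 0.170776, Gamma_vuu = 1.180678, Gamma_vuv = 0.000000, Gamma_vvv = 1.377457; k4 = (0.122982, -0.157316, -0.006440, -0.051947)
  Y <- Y + (h/6)(k1 + 2k2 + 2k3 + k4): u = 0.0933, v = 0.6449, du/dtau = 0.1230, dv/dtau = -0.1573
step 4:
  k1: at (u, v) = (0.093287, 0.644886), (du/dtau, dv/dtau) = (0.122974, -0.157311); Gamma_uuu = 0.146388, Gamma_uuv = 0.000000, Gamma_uvv = 0.170786, Gamma_vuu = 1.180631, Gamma_vuv = 0.000000, Gamma_vvv = 1.377403; k1 = (0.122974, -0.157311, -0.006440, -0.051941)
  k2: at (u, v) = (0.108659, 0.625222), (du/dtau, dv/dtau) = (0.122169, -0.163804); Gamma_uuu = 0.179196, Gamma_uuv = 0.000000, Gamma_uvv = 0.209062, Gamma_vuu = 1.202941, Gamma_vuv = 0.000000, Gamma_vvv = 1.403432; k2 = (0.122169, -0.163804, -0.008284, -0.055611)
  k3: at (u, v) = (0.108558, 0.624410), (du/dtau, dv/dtau) = (0.121938, -0.164263); Gamma_uuu = 0.179445, Gamma_uuv = 0.000000, Gamma_uvv = 0.209352, Gamma_vuu = 1.204165, Gamma_vuv = 0.000000, Gamma_vvv = 1.404859; k3 = (0.121938, -0.164263, -0.008317, -0.055811)
  k4: at (u, v) = (0.123771, 0.603820), (du/dtau, dv/dtau) = (0.120895, -0.171264); Gamma_uuu = 0.215600, Gamma_uuv = 0.000000, Gamma_uvv = 0.251533, Gamma_vuu = 1.227108, Gamma_vuv = 0.000000, Gamma_vvv = 1.431626; k4 = (0.120895, -0.171264, -0.010529, -0.059926)
  Y <- Y + (h/6)(k1 + 2k2 + 2k3 + k4): u = 0.1238, v = 0.6039, du/dtau = 0.1209, dv/dtau = -0.1713
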